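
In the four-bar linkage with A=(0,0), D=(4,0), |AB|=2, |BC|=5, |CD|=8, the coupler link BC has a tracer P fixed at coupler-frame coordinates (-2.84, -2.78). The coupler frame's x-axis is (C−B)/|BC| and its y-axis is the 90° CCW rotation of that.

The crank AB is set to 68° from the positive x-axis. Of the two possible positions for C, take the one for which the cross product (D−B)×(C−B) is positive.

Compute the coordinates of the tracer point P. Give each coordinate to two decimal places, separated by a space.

4.07 -0.33

A=(0,0), D=(4.00,0)
B = A + 2.00·(cos68°, sin68°) = (0.7492, 1.8544)
|BD| = 3.7425
circle(B,5.00) ∩ circle(D,8.00): a=-3.3392, h=3.7215
  candidates: C₊=(-0.3073,6.7415) cross=13.928; C₋=(-3.9952,0.2763) cross=-13.928
  mode + wants cross > 0 → take C=(-0.3073,6.7415) (cross=13.928)
ex = (C−B)/|BC| = (-0.2113,0.9774); ey = (-0.9774,-0.2113)
P = B + -2.84·ex + -2.78·ey = (4.0665,-0.3341)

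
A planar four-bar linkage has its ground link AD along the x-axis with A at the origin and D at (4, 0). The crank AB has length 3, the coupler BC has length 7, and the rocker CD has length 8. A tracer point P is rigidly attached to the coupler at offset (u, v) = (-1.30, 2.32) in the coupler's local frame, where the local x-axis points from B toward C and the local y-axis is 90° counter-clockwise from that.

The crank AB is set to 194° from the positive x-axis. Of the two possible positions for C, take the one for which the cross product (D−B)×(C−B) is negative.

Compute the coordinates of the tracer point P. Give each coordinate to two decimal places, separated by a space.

-1.40 1.46

A=(0,0), D=(4.00,0)
B = A + 3.00·(cos194°, sin194°) = (-2.9109, -0.7258)
|BD| = 6.9489
circle(B,7.00) ∩ circle(D,8.00): a=2.3951, h=6.5775
  candidates: C₊=(-1.2158,6.0659) cross=45.706; C₋=(0.1581,-7.0171) cross=-45.706
  mode - wants cross < 0 → take C=(0.1581,-7.0171) (cross=-45.706)
ex = (C−B)/|BC| = (0.4384,-0.8988); ey = (0.8988,0.4384)
P = B + -1.30·ex + 2.32·ey = (-1.3957,1.4598)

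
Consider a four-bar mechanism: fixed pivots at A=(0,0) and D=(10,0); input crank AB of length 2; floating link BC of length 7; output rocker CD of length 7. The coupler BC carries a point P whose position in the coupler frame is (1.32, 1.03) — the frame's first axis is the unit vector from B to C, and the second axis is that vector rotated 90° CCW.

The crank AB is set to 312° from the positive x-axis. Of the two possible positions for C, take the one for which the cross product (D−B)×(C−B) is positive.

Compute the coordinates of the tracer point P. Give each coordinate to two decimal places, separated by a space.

A=(0,0), D=(10.00,0)
B = A + 2.00·(cos312°, sin312°) = (1.3383, -1.4863)
|BD| = 8.7883
circle(B,7.00) ∩ circle(D,7.00): a=4.3942, h=5.4490
  candidates: C₊=(4.7476,4.6273) cross=47.887; C₋=(6.5907,-6.1136) cross=-47.887
  mode + wants cross > 0 → take C=(4.7476,4.6273) (cross=47.887)
ex = (C−B)/|BC| = (0.4870,0.8734); ey = (-0.8734,0.4870)
P = B + 1.32·ex + 1.03·ey = (1.0816,0.1682)

1.08 0.17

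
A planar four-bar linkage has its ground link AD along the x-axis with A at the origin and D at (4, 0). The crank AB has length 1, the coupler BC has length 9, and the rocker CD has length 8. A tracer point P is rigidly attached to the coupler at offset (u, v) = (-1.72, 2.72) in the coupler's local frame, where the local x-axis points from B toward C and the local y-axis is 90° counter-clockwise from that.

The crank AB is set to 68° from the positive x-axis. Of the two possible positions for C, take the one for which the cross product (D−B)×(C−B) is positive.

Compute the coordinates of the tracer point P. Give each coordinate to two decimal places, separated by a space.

A=(0,0), D=(4.00,0)
B = A + 1.00·(cos68°, sin68°) = (0.3746, 0.9272)
|BD| = 3.7421
circle(B,9.00) ∩ circle(D,8.00): a=4.1425, h=7.9900
  candidates: C₊=(6.3676,7.6416) cross=29.899; C₋=(2.4082,-7.8400) cross=-29.899
  mode + wants cross > 0 → take C=(6.3676,7.6416) (cross=29.899)
ex = (C−B)/|BC| = (0.6659,0.7460); ey = (-0.7460,0.6659)
P = B + -1.72·ex + 2.72·ey = (-2.8000,1.4552)

-2.80 1.46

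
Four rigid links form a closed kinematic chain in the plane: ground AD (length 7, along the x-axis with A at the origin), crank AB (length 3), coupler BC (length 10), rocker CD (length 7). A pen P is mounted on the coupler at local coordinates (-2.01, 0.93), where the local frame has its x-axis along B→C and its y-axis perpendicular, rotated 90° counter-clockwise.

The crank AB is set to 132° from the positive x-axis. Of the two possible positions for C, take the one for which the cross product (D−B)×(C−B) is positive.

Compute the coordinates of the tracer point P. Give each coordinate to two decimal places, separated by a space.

A=(0,0), D=(7.00,0)
B = A + 3.00·(cos132°, sin132°) = (-2.0074, 2.2294)
|BD| = 9.2792
circle(B,10.00) ∩ circle(D,7.00): a=7.3877, h=6.7396
  candidates: C₊=(6.7832,6.9966) cross=62.538; C₋=(3.5446,-6.0877) cross=-62.538
  mode + wants cross > 0 → take C=(6.7832,6.9966) (cross=62.538)
ex = (C−B)/|BC| = (0.8791,0.4767); ey = (-0.4767,0.8791)
P = B + -2.01·ex + 0.93·ey = (-4.2176,2.0887)

-4.22 2.09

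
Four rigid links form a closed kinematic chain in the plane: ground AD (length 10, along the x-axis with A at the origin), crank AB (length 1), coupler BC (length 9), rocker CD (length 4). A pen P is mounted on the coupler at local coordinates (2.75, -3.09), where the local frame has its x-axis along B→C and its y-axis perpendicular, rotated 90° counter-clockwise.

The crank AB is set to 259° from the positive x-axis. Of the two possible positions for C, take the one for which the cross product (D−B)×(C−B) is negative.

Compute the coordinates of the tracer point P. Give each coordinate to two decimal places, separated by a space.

A=(0,0), D=(10.00,0)
B = A + 1.00·(cos259°, sin259°) = (-0.1908, -0.9816)
|BD| = 10.2380
circle(B,9.00) ∩ circle(D,4.00): a=8.2934, h=3.4955
  candidates: C₊=(7.7293,3.2930) cross=35.787; C₋=(8.3996,-3.6659) cross=-35.787
  mode - wants cross < 0 → take C=(8.3996,-3.6659) (cross=-35.787)
ex = (C−B)/|BC| = (0.9545,-0.2983); ey = (0.2983,0.9545)
P = B + 2.75·ex + -3.09·ey = (1.5124,-4.7512)

1.51 -4.75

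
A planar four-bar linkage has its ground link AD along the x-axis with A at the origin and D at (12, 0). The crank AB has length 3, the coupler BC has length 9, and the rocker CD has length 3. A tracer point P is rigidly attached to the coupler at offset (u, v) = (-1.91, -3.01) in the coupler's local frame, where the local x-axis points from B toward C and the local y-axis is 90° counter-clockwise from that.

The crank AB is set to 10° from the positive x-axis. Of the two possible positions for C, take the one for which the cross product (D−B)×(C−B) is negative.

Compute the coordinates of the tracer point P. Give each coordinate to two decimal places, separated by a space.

0.04 -1.53

A=(0,0), D=(12.00,0)
B = A + 3.00·(cos10°, sin10°) = (2.9544, 0.5209)
|BD| = 9.0606
circle(B,9.00) ∩ circle(D,3.00): a=8.5035, h=2.9478
  candidates: C₊=(11.6134,2.9750) cross=26.709; C₋=(11.2744,-2.9109) cross=-26.709
  mode - wants cross < 0 → take C=(11.2744,-2.9109) (cross=-26.709)
ex = (C−B)/|BC| = (0.9244,-0.3813); ey = (0.3813,0.9244)
P = B + -1.91·ex + -3.01·ey = (0.0410,-1.5333)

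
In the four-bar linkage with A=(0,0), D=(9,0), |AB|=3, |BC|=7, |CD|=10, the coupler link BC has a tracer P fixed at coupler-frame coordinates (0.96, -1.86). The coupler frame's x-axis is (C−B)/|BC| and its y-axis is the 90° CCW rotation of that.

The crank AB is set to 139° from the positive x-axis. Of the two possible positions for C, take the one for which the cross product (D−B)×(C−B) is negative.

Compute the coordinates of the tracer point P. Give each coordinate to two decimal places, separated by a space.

-3.68 0.43

A=(0,0), D=(9.00,0)
B = A + 3.00·(cos139°, sin139°) = (-2.2641, 1.9682)
|BD| = 11.4348
circle(B,7.00) ∩ circle(D,10.00): a=3.4874, h=6.0695
  candidates: C₊=(2.2159,7.3468) cross=69.403; C₋=(0.1265,-4.6110) cross=-69.403
  mode - wants cross < 0 → take C=(0.1265,-4.6110) (cross=-69.403)
ex = (C−B)/|BC| = (0.3415,-0.9399); ey = (0.9399,0.3415)
P = B + 0.96·ex + -1.86·ey = (-3.6844,0.4307)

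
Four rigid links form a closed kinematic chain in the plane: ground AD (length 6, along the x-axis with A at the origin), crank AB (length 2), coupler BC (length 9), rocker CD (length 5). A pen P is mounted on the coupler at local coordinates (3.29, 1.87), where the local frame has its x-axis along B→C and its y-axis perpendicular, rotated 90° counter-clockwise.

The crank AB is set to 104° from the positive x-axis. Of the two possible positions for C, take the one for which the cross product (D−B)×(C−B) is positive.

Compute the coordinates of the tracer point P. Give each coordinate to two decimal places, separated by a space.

A=(0,0), D=(6.00,0)
B = A + 2.00·(cos104°, sin104°) = (-0.4838, 1.9406)
|BD| = 6.7680
circle(B,9.00) ∩ circle(D,5.00): a=7.5211, h=4.9430
  candidates: C₊=(8.1388,4.5195) cross=33.454; C₋=(5.3042,-4.9513) cross=-33.454
  mode + wants cross > 0 → take C=(8.1388,4.5195) (cross=33.454)
ex = (C−B)/|BC| = (0.9581,0.2865); ey = (-0.2865,0.9581)
P = B + 3.29·ex + 1.87·ey = (2.1324,4.6749)

2.13 4.67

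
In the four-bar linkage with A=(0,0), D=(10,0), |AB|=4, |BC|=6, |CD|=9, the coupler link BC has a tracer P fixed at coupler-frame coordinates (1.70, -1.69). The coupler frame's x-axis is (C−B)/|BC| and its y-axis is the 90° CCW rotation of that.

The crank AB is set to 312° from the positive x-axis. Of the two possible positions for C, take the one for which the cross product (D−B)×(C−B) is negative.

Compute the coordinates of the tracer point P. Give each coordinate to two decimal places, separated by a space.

A=(0,0), D=(10.00,0)
B = A + 4.00·(cos312°, sin312°) = (2.6765, -2.9726)
|BD| = 7.9038
circle(B,6.00) ∩ circle(D,9.00): a=1.1051, h=5.8973
  candidates: C₊=(1.4826,2.9074) cross=46.611; C₋=(5.9185,-8.0213) cross=-46.611
  mode - wants cross < 0 → take C=(5.9185,-8.0213) (cross=-46.611)
ex = (C−B)/|BC| = (0.5403,-0.8415); ey = (0.8415,0.5403)
P = B + 1.70·ex + -1.69·ey = (2.1730,-5.3162)

2.17 -5.32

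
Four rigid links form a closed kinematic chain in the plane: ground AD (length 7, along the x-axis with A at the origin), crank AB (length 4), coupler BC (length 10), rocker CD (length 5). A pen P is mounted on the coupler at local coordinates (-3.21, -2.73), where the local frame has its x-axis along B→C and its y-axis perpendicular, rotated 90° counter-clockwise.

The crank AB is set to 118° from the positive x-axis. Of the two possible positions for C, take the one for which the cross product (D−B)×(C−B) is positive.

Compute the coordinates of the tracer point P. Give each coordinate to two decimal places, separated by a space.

A=(0,0), D=(7.00,0)
B = A + 4.00·(cos118°, sin118°) = (-1.8779, 3.5318)
|BD| = 9.5546
circle(B,10.00) ∩ circle(D,5.00): a=8.7021, h=4.9268
  candidates: C₊=(8.0290,4.8930) cross=47.074; C₋=(4.3867,-4.2627) cross=-47.074
  mode + wants cross > 0 → take C=(8.0290,4.8930) (cross=47.074)
ex = (C−B)/|BC| = (0.9907,0.1361); ey = (-0.1361,0.9907)
P = B + -3.21·ex + -2.73·ey = (-4.6864,0.3903)

-4.69 0.39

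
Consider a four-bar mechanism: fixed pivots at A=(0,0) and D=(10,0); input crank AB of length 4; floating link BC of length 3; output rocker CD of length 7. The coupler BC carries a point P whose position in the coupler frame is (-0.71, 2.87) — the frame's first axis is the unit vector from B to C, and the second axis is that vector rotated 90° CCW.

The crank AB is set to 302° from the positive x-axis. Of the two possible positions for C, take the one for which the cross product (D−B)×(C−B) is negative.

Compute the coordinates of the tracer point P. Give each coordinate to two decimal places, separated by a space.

A=(0,0), D=(10.00,0)
B = A + 4.00·(cos302°, sin302°) = (2.1197, -3.3922)
|BD| = 8.5794
circle(B,3.00) ∩ circle(D,7.00): a=1.9586, h=2.2725
  candidates: C₊=(3.0201,-0.5305) cross=19.496; C₋=(4.8171,-4.7051) cross=-19.496
  mode - wants cross < 0 → take C=(4.8171,-4.7051) (cross=-19.496)
ex = (C−B)/|BC| = (0.8992,-0.4376); ey = (0.4376,0.8992)
P = B + -0.71·ex + 2.87·ey = (2.7373,-0.5009)

2.74 -0.50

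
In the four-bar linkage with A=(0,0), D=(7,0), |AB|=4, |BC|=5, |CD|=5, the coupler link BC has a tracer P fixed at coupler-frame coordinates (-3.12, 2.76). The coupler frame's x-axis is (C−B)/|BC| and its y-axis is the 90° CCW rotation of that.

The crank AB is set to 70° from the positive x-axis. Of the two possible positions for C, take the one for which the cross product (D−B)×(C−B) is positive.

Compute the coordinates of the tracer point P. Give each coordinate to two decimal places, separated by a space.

-2.32 5.70

A=(0,0), D=(7.00,0)
B = A + 4.00·(cos70°, sin70°) = (1.3681, 3.7588)
|BD| = 6.7710
circle(B,5.00) ∩ circle(D,5.00): a=3.3855, h=3.6794
  candidates: C₊=(6.2266,4.9398) cross=24.914; C₋=(2.1415,-1.1811) cross=-24.914
  mode + wants cross > 0 → take C=(6.2266,4.9398) (cross=24.914)
ex = (C−B)/|BC| = (0.9717,0.2362); ey = (-0.2362,0.9717)
P = B + -3.12·ex + 2.76·ey = (-2.3156,5.7037)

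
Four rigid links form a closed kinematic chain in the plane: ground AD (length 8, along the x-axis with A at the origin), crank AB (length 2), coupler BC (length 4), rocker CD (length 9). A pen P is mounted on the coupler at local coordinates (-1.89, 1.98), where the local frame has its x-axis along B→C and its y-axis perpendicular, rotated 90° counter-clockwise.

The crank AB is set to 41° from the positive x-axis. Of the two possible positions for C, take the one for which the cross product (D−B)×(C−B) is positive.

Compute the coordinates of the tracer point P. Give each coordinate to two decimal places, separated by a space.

A=(0,0), D=(8.00,0)
B = A + 2.00·(cos41°, sin41°) = (1.5094, 1.3121)
|BD| = 6.6219
circle(B,4.00) ∩ circle(D,9.00): a=-1.5970, h=3.6674
  candidates: C₊=(0.6707,5.2232) cross=24.285; C₋=(-0.7826,-1.9661) cross=-24.285
  mode + wants cross > 0 → take C=(0.6707,5.2232) (cross=24.285)
ex = (C−B)/|BC| = (-0.2097,0.9778); ey = (-0.9778,-0.2097)
P = B + -1.89·ex + 1.98·ey = (-0.0303,-0.9510)

-0.03 -0.95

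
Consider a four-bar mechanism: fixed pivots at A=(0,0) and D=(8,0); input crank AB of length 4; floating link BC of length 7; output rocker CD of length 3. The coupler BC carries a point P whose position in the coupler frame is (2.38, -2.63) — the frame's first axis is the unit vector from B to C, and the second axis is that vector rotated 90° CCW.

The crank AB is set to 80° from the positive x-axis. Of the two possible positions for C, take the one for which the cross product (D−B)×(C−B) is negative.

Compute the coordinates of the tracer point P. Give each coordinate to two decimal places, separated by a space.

0.29 0.42

A=(0,0), D=(8.00,0)
B = A + 4.00·(cos80°, sin80°) = (0.6946, 3.9392)
|BD| = 8.2998
circle(B,7.00) ∩ circle(D,3.00): a=6.5596, h=2.4437
  candidates: C₊=(7.6281,2.9769) cross=20.282; C₋=(5.3085,-1.3250) cross=-20.282
  mode - wants cross < 0 → take C=(5.3085,-1.3250) (cross=-20.282)
ex = (C−B)/|BC| = (0.6591,-0.7520); ey = (0.7520,0.6591)
P = B + 2.38·ex + -2.63·ey = (0.2855,0.4159)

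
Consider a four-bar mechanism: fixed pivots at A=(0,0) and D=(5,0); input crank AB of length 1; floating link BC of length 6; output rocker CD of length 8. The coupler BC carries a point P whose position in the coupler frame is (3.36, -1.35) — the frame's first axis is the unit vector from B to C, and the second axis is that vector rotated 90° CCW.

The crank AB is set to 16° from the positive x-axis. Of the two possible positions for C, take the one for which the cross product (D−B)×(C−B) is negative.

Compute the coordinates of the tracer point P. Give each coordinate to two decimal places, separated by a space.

-1.35 -2.51

A=(0,0), D=(5.00,0)
B = A + 1.00·(cos16°, sin16°) = (0.9613, 0.2756)
|BD| = 4.0481
circle(B,6.00) ∩ circle(D,8.00): a=-1.4343, h=5.8260
  candidates: C₊=(-0.0730,6.1858) cross=23.585; C₋=(-0.8664,-5.4392) cross=-23.585
  mode - wants cross < 0 → take C=(-0.8664,-5.4392) (cross=-23.585)
ex = (C−B)/|BC| = (-0.3046,-0.9525); ey = (0.9525,-0.3046)
P = B + 3.36·ex + -1.35·ey = (-1.3481,-2.5135)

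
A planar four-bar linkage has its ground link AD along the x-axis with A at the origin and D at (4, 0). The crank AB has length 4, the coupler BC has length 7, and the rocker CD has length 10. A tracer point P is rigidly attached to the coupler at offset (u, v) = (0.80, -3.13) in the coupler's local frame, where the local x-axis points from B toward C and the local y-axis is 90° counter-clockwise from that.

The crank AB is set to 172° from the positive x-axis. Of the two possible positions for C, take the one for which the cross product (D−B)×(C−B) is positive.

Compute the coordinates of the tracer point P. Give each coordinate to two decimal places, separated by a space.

-0.74 0.77

A=(0,0), D=(4.00,0)
B = A + 4.00·(cos172°, sin172°) = (-3.9611, 0.5567)
|BD| = 7.9805
circle(B,7.00) ∩ circle(D,10.00): a=0.7950, h=6.9547
  candidates: C₊=(-2.6829,7.4390) cross=55.502; C₋=(-3.6532,-6.4365) cross=-55.502
  mode + wants cross > 0 → take C=(-2.6829,7.4390) (cross=55.502)
ex = (C−B)/|BC| = (0.1826,0.9832); ey = (-0.9832,0.1826)
P = B + 0.80·ex + -3.13·ey = (-0.7376,0.7717)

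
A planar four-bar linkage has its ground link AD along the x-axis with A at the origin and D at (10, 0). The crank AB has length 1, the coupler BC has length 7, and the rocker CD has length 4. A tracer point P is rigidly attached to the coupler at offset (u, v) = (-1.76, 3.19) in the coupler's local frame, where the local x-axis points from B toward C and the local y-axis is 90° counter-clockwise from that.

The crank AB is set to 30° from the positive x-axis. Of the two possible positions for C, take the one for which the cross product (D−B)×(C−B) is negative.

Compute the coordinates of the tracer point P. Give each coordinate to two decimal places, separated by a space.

A=(0,0), D=(10.00,0)
B = A + 1.00·(cos30°, sin30°) = (0.8660, 0.5000)
|BD| = 9.1476
circle(B,7.00) ∩ circle(D,4.00): a=6.3776, h=2.8856
  candidates: C₊=(7.3918,3.0327) cross=26.396; C₋=(7.0763,-2.7299) cross=-26.396
  mode - wants cross < 0 → take C=(7.0763,-2.7299) (cross=-26.396)
ex = (C−B)/|BC| = (0.8872,-0.4614); ey = (0.4614,0.8872)
P = B + -1.76·ex + 3.19·ey = (0.7765,4.1422)

0.78 4.14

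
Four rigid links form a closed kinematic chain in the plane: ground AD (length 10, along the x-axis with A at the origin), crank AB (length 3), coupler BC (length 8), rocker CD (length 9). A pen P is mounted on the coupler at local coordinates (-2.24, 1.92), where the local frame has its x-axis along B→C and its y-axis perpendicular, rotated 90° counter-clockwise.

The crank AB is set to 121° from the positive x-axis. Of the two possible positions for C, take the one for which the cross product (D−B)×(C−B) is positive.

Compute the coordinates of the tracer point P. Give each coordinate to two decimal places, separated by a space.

A=(0,0), D=(10.00,0)
B = A + 3.00·(cos121°, sin121°) = (-1.5451, 2.5715)
|BD| = 11.8280
circle(B,8.00) ∩ circle(D,9.00): a=5.1954, h=6.0834
  candidates: C₊=(4.8486,7.3799) cross=71.955; C₋=(2.2034,-4.4959) cross=-71.955
  mode + wants cross > 0 → take C=(4.8486,7.3799) (cross=71.955)
ex = (C−B)/|BC| = (0.7992,0.6010); ey = (-0.6010,0.7992)
P = B + -2.24·ex + 1.92·ey = (-4.4894,2.7596)

-4.49 2.76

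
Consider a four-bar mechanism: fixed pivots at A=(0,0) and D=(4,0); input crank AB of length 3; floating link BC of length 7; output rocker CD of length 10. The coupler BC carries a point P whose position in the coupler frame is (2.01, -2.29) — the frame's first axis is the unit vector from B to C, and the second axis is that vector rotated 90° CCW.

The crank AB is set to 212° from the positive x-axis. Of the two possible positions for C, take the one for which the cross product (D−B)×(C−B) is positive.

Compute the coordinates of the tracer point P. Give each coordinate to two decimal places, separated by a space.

A=(0,0), D=(4.00,0)
B = A + 3.00·(cos212°, sin212°) = (-2.5441, -1.5898)
|BD| = 6.7345
circle(B,7.00) ∩ circle(D,10.00): a=-0.4192, h=6.9874
  candidates: C₊=(-4.6010,5.1012) cross=47.057; C₋=(-1.3021,-8.4787) cross=-47.057
  mode + wants cross > 0 → take C=(-4.6010,5.1012) (cross=47.057)
ex = (C−B)/|BC| = (-0.2938,0.9559); ey = (-0.9559,-0.2938)
P = B + 2.01·ex + -2.29·ey = (-0.9459,1.0044)

-0.95 1.00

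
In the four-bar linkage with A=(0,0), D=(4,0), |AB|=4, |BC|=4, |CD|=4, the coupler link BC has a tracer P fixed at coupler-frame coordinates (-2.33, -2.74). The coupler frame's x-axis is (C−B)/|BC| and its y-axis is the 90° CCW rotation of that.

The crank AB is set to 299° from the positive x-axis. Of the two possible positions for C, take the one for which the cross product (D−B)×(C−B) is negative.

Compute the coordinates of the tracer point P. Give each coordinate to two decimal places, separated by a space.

A=(0,0), D=(4.00,0)
B = A + 4.00·(cos299°, sin299°) = (1.9392, -3.4985)
|BD| = 4.0603
circle(B,4.00) ∩ circle(D,4.00): a=2.0302, h=3.4465
  candidates: C₊=(0.0000,0.0000) cross=13.994; C₋=(5.9392,-3.4985) cross=-13.994
  mode - wants cross < 0 → take C=(5.9392,-3.4985) (cross=-13.994)
ex = (C−B)/|BC| = (1.0000,-0.0000); ey = (0.0000,1.0000)
P = B + -2.33·ex + -2.74·ey = (-0.3908,-6.2385)

-0.39 -6.24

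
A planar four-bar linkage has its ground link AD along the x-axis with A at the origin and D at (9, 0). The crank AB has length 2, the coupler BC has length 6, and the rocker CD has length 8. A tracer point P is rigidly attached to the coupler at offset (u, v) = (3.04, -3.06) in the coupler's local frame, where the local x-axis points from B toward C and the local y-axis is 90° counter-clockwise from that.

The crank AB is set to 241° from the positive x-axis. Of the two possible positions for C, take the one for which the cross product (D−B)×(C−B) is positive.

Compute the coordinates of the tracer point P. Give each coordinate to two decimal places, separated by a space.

A=(0,0), D=(9.00,0)
B = A + 2.00·(cos241°, sin241°) = (-0.9696, -1.7492)
|BD| = 10.1219
circle(B,6.00) ∩ circle(D,8.00): a=3.6778, h=4.7406
  candidates: C₊=(1.8336,3.5557) cross=47.984; C₋=(3.4721,-5.7830) cross=-47.984
  mode + wants cross > 0 → take C=(1.8336,3.5557) (cross=47.984)
ex = (C−B)/|BC| = (0.4672,0.8841); ey = (-0.8841,0.4672)
P = B + 3.04·ex + -3.06·ey = (3.1562,-0.4911)

3.16 -0.49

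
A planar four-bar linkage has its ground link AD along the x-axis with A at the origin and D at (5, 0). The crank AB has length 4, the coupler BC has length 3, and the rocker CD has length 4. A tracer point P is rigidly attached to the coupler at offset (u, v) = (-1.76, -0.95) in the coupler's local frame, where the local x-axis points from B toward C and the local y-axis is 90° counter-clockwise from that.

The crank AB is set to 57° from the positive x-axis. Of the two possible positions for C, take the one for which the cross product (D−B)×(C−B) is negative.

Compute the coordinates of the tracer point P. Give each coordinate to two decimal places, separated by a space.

A=(0,0), D=(5.00,0)
B = A + 4.00·(cos57°, sin57°) = (2.1786, 3.3547)
|BD| = 4.3834
circle(B,3.00) ∩ circle(D,4.00): a=1.3933, h=2.6568
  candidates: C₊=(5.1087,3.9985) cross=11.646; C₋=(1.0420,0.5783) cross=-11.646
  mode - wants cross < 0 → take C=(1.0420,0.5783) (cross=-11.646)
ex = (C−B)/|BC| = (-0.3788,-0.9255); ey = (0.9255,-0.3788)
P = B + -1.76·ex + -0.95·ey = (1.9661,5.3434)

1.97 5.34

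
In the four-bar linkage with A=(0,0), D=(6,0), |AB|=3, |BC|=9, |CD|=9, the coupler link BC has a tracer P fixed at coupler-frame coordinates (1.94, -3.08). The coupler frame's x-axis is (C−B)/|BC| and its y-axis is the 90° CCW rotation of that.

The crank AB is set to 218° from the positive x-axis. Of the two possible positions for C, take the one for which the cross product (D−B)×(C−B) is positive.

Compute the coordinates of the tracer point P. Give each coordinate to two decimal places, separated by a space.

1.13 -0.83

A=(0,0), D=(6.00,0)
B = A + 3.00·(cos218°, sin218°) = (-2.3640, -1.8470)
|BD| = 8.5655
circle(B,9.00) ∩ circle(D,9.00): a=4.2828, h=7.9157
  candidates: C₊=(0.1111,6.8060) cross=67.802; C₋=(3.5248,-8.6530) cross=-67.802
  mode + wants cross > 0 → take C=(0.1111,6.8060) (cross=67.802)
ex = (C−B)/|BC| = (0.2750,0.9614); ey = (-0.9614,0.2750)
P = B + 1.94·ex + -3.08·ey = (1.1307,-0.8288)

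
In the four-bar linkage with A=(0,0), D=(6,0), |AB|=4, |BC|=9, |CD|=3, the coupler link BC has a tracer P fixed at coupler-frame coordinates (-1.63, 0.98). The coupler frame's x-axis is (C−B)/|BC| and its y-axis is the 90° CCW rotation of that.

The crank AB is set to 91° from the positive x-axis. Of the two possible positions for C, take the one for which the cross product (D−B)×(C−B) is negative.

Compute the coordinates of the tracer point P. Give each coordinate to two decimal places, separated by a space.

-0.34 5.88

A=(0,0), D=(6.00,0)
B = A + 4.00·(cos91°, sin91°) = (-0.0698, 3.9994)
|BD| = 7.2690
circle(B,9.00) ∩ circle(D,3.00): a=8.5870, h=2.6949
  candidates: C₊=(8.5834,1.5251) cross=19.589; C₋=(5.6179,-2.9756) cross=-19.589
  mode - wants cross < 0 → take C=(5.6179,-2.9756) (cross=-19.589)
ex = (C−B)/|BC| = (0.6320,-0.7750); ey = (0.7750,0.6320)
P = B + -1.63·ex + 0.98·ey = (-0.3404,5.8820)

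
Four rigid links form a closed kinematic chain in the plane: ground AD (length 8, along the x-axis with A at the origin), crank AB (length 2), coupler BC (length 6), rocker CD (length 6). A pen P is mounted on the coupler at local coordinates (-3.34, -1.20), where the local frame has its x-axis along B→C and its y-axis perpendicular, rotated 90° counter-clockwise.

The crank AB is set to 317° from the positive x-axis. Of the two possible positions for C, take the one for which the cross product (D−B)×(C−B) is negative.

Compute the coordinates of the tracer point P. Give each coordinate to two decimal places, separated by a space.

A=(0,0), D=(8.00,0)
B = A + 2.00·(cos317°, sin317°) = (1.4627, -1.3640)
|BD| = 6.6781
circle(B,6.00) ∩ circle(D,6.00): a=3.3390, h=4.9851
  candidates: C₊=(3.7132,4.1980) cross=33.291; C₋=(5.7496,-5.5620) cross=-33.291
  mode - wants cross < 0 → take C=(5.7496,-5.5620) (cross=-33.291)
ex = (C−B)/|BC| = (0.7145,-0.6997); ey = (0.6997,0.7145)
P = B + -3.34·ex + -1.20·ey = (-1.7632,0.1155)

-1.76 0.12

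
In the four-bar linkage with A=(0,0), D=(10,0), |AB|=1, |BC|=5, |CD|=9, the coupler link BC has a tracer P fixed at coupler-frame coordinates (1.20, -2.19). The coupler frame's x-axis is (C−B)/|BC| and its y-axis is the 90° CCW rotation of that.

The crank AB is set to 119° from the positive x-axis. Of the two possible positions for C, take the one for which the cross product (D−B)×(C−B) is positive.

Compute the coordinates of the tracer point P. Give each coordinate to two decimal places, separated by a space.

A=(0,0), D=(10.00,0)
B = A + 1.00·(cos119°, sin119°) = (-0.4848, 0.8746)
|BD| = 10.5212
circle(B,5.00) ∩ circle(D,9.00): a=2.5993, h=4.2712
  candidates: C₊=(2.4606,4.9150) cross=44.939; C₋=(1.7505,-3.5979) cross=-44.939
  mode + wants cross > 0 → take C=(2.4606,4.9150) (cross=44.939)
ex = (C−B)/|BC| = (0.5891,0.8081); ey = (-0.8081,0.5891)
P = B + 1.20·ex + -2.19·ey = (1.9918,0.5542)

1.99 0.55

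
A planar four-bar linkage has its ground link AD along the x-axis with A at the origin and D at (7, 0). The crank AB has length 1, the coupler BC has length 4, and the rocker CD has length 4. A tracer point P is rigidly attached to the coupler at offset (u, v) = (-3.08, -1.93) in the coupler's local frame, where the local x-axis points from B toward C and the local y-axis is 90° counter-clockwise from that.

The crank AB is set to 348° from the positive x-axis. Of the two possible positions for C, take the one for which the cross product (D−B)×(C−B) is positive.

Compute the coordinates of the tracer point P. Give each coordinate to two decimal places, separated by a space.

A=(0,0), D=(7.00,0)
B = A + 1.00·(cos348°, sin348°) = (0.9781, -0.2079)
|BD| = 6.0254
circle(B,4.00) ∩ circle(D,4.00): a=3.0127, h=2.6313
  candidates: C₊=(3.8983,2.5257) cross=15.854; C₋=(4.0799,-2.7336) cross=-15.854
  mode + wants cross > 0 → take C=(3.8983,2.5257) (cross=15.854)
ex = (C−B)/|BC| = (0.7300,0.6834); ey = (-0.6834,0.7300)
P = B + -3.08·ex + -1.93·ey = (0.0486,-3.7218)

0.05 -3.72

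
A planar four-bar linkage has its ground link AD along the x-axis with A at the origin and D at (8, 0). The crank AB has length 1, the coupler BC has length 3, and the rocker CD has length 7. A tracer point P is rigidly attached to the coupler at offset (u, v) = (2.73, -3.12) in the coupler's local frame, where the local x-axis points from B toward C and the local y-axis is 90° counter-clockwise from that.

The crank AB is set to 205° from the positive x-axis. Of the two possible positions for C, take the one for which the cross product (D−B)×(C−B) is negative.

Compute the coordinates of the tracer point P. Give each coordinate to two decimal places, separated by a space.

-0.80 -4.57

A=(0,0), D=(8.00,0)
B = A + 1.00·(cos205°, sin205°) = (-0.9063, -0.4226)
|BD| = 8.9163
circle(B,3.00) ∩ circle(D,7.00): a=2.2151, h=2.0232
  candidates: C₊=(1.2104,1.7033) cross=18.040; C₋=(1.4022,-2.3386) cross=-18.040
  mode - wants cross < 0 → take C=(1.4022,-2.3386) (cross=-18.040)
ex = (C−B)/|BC| = (0.7695,-0.6386); ey = (0.6386,0.7695)
P = B + 2.73·ex + -3.12·ey = (-0.7982,-4.5670)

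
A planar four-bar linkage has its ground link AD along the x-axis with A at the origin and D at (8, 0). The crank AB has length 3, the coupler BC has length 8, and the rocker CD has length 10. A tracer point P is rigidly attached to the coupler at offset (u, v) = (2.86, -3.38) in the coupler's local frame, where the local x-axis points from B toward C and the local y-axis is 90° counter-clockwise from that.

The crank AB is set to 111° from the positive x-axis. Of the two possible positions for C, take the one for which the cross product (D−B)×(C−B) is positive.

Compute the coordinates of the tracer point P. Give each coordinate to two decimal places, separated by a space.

A=(0,0), D=(8.00,0)
B = A + 3.00·(cos111°, sin111°) = (-1.0751, 2.8007)
|BD| = 9.4975
circle(B,8.00) ∩ circle(D,10.00): a=2.8535, h=7.4738
  candidates: C₊=(3.8555,9.1007) cross=70.982; C₋=(-0.5525,-5.1822) cross=-70.982
  mode + wants cross > 0 → take C=(3.8555,9.1007) (cross=70.982)
ex = (C−B)/|BC| = (0.6163,0.7875); ey = (-0.7875,0.6163)
P = B + 2.86·ex + -3.38·ey = (3.3493,2.9698)

3.35 2.97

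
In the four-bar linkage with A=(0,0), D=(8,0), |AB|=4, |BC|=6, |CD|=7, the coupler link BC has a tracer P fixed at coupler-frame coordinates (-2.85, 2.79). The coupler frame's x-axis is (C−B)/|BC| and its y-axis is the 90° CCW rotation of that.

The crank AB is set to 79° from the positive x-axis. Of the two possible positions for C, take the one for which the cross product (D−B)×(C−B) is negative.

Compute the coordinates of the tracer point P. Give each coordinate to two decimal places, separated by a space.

3.28 7.02

A=(0,0), D=(8.00,0)
B = A + 4.00·(cos79°, sin79°) = (0.7632, 3.9265)
|BD| = 8.2334
circle(B,6.00) ∩ circle(D,7.00): a=3.3272, h=4.9930
  candidates: C₊=(6.0689,6.7284) cross=41.109; C₋=(1.3066,-2.0488) cross=-41.109
  mode - wants cross < 0 → take C=(1.3066,-2.0488) (cross=-41.109)
ex = (C−B)/|BC| = (0.0906,-0.9959); ey = (0.9959,0.0906)
P = B + -2.85·ex + 2.79·ey = (3.2837,7.0174)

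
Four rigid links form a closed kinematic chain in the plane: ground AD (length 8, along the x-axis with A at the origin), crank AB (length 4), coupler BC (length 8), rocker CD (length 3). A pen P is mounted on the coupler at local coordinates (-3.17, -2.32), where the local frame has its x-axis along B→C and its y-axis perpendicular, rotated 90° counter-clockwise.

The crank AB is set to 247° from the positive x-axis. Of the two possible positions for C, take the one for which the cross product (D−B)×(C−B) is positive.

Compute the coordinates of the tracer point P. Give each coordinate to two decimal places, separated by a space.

A=(0,0), D=(8.00,0)
B = A + 4.00·(cos247°, sin247°) = (-1.5629, -3.6820)
|BD| = 10.2473
circle(B,8.00) ∩ circle(D,3.00): a=7.8073, h=1.7454
  candidates: C₊=(5.0958,0.7521) cross=17.886; C₋=(6.3501,-2.5056) cross=-17.886
  mode + wants cross > 0 → take C=(5.0958,0.7521) (cross=17.886)
ex = (C−B)/|BC| = (0.8323,0.5543); ey = (-0.5543,0.8323)
P = B + -3.17·ex + -2.32·ey = (-2.9156,-7.3701)

-2.92 -7.37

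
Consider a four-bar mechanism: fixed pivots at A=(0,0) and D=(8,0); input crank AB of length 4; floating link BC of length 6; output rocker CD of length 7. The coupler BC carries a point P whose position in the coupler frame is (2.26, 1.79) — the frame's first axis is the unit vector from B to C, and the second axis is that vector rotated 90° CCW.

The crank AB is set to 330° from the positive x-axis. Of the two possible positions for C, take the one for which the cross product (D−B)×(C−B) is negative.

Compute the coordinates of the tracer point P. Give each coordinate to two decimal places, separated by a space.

A=(0,0), D=(8.00,0)
B = A + 4.00·(cos330°, sin330°) = (3.4641, -2.0000)
|BD| = 4.9573
circle(B,6.00) ∩ circle(D,7.00): a=1.1674, h=5.8853
  candidates: C₊=(2.1579,3.8561) cross=29.175; C₋=(6.9067,-6.9141) cross=-29.175
  mode - wants cross < 0 → take C=(6.9067,-6.9141) (cross=-29.175)
ex = (C−B)/|BC| = (0.5738,-0.8190); ey = (0.8190,0.5738)
P = B + 2.26·ex + 1.79·ey = (6.2269,-2.8239)

6.23 -2.82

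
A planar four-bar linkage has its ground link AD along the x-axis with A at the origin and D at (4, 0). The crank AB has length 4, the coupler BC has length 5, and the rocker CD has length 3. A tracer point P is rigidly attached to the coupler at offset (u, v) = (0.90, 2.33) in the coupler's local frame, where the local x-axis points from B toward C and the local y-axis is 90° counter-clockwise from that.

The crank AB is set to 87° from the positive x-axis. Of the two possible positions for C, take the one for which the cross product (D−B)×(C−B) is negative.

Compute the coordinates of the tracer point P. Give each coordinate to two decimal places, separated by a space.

A=(0,0), D=(4.00,0)
B = A + 4.00·(cos87°, sin87°) = (0.2093, 3.9945)
|BD| = 5.5068
circle(B,5.00) ∩ circle(D,3.00): a=4.2062, h=2.7034
  candidates: C₊=(5.0656,2.8044) cross=14.887; C₋=(1.1437,-0.9174) cross=-14.887
  mode - wants cross < 0 → take C=(1.1437,-0.9174) (cross=-14.887)
ex = (C−B)/|BC| = (0.1869,-0.9824); ey = (0.9824,0.1869)
P = B + 0.90·ex + 2.33·ey = (2.6665,3.5458)

2.67 3.55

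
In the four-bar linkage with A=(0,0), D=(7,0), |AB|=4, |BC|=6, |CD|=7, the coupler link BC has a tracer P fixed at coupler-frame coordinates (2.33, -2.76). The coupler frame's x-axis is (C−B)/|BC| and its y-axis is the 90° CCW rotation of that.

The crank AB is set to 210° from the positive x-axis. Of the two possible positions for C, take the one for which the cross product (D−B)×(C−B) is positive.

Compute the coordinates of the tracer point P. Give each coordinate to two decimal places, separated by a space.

0.15 -2.05

A=(0,0), D=(7.00,0)
B = A + 4.00·(cos210°, sin210°) = (-3.4641, -2.0000)
|BD| = 10.6535
circle(B,6.00) ∩ circle(D,7.00): a=4.7166, h=3.7086
  candidates: C₊=(0.4725,2.5281) cross=39.509; C₋=(1.8649,-4.7572) cross=-39.509
  mode + wants cross > 0 → take C=(0.4725,2.5281) (cross=39.509)
ex = (C−B)/|BC| = (0.6561,0.7547); ey = (-0.7547,0.6561)
P = B + 2.33·ex + -2.76·ey = (0.1475,-2.0524)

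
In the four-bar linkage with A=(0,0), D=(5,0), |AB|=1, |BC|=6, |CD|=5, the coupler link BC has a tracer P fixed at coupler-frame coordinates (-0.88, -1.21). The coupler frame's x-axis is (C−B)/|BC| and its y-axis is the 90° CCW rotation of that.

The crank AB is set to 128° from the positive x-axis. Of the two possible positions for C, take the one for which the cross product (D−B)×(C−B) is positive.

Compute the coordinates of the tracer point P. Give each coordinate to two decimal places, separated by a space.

A=(0,0), D=(5.00,0)
B = A + 1.00·(cos128°, sin128°) = (-0.6157, 0.7880)
|BD| = 5.6707
circle(B,6.00) ∩ circle(D,5.00): a=3.8052, h=4.6390
  candidates: C₊=(3.7973,4.8532) cross=26.306; C₋=(2.5080,-4.3347) cross=-26.306
  mode + wants cross > 0 → take C=(3.7973,4.8532) (cross=26.306)
ex = (C−B)/|BC| = (0.7355,0.6775); ey = (-0.6775,0.7355)
P = B + -0.88·ex + -1.21·ey = (-0.4431,-0.6982)

-0.44 -0.70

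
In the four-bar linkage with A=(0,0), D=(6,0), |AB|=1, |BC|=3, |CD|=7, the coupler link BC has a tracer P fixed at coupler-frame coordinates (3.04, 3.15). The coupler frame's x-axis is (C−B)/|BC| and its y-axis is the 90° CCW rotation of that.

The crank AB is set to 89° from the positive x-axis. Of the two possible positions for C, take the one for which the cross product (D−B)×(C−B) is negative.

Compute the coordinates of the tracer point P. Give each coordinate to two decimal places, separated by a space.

2.30 -2.73

A=(0,0), D=(6.00,0)
B = A + 1.00·(cos89°, sin89°) = (0.0175, 0.9998)
|BD| = 6.0655
circle(B,3.00) ∩ circle(D,7.00): a=-0.2646, h=2.9883
  candidates: C₊=(0.2491,3.9909) cross=18.126; C₋=(-0.7361,-1.9040) cross=-18.126
  mode - wants cross < 0 → take C=(-0.7361,-1.9040) (cross=-18.126)
ex = (C−B)/|BC| = (-0.2512,-0.9679); ey = (0.9679,-0.2512)
P = B + 3.04·ex + 3.15·ey = (2.3029,-2.7339)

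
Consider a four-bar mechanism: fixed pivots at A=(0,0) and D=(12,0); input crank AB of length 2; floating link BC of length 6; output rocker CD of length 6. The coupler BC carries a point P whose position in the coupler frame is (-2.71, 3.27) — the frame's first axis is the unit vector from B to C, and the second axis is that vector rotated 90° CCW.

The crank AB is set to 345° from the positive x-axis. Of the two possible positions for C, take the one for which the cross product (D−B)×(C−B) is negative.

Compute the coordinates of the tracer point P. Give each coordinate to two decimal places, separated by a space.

A=(0,0), D=(12.00,0)
B = A + 2.00·(cos345°, sin345°) = (1.9319, -0.5176)
|BD| = 10.0814
circle(B,6.00) ∩ circle(D,6.00): a=5.0407, h=3.2544
  candidates: C₊=(6.7988,2.9913) cross=32.809; C₋=(7.1330,-3.5089) cross=-32.809
  mode - wants cross < 0 → take C=(7.1330,-3.5089) (cross=-32.809)
ex = (C−B)/|BC| = (0.8669,-0.4985); ey = (0.4985,0.8669)
P = B + -2.71·ex + 3.27·ey = (1.2129,3.6681)

1.21 3.67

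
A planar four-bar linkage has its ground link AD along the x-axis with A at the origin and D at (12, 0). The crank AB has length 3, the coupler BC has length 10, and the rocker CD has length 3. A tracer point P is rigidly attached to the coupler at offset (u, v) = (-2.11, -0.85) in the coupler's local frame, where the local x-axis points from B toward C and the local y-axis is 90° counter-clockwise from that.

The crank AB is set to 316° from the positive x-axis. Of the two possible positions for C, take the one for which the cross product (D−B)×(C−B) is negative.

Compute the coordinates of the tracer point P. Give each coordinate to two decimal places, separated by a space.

A=(0,0), D=(12.00,0)
B = A + 3.00·(cos316°, sin316°) = (2.1580, -2.0840)
|BD| = 10.0602
circle(B,10.00) ∩ circle(D,3.00): a=9.5529, h=2.9568
  candidates: C₊=(10.8912,2.7876) cross=29.746; C₋=(12.1162,-2.9977) cross=-29.746
  mode - wants cross < 0 → take C=(12.1162,-2.9977) (cross=-29.746)
ex = (C−B)/|BC| = (0.9958,-0.0914); ey = (0.0914,0.9958)
P = B + -2.11·ex + -0.85·ey = (-0.0208,-2.7376)

-0.02 -2.74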